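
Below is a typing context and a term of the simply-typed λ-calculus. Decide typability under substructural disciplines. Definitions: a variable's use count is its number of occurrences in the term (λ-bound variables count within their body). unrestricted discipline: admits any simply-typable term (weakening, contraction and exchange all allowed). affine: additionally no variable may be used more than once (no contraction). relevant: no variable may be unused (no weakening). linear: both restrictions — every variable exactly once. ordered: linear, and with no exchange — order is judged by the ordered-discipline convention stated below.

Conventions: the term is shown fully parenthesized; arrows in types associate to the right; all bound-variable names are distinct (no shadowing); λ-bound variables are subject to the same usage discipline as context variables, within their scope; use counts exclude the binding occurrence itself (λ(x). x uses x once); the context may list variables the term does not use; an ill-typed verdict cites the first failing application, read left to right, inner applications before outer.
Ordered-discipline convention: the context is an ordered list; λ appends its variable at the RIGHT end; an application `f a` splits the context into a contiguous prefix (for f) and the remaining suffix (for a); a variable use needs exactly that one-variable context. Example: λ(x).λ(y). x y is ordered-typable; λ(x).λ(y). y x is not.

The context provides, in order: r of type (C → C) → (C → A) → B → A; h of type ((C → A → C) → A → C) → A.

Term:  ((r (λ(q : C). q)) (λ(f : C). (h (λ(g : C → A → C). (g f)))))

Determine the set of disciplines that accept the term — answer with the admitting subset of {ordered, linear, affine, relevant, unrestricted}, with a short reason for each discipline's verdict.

admitted by: linear, affine, relevant, unrestricted
counts: r=1; h=1; q [bound]=1; f [bound]=1; g [bound]=1
left-to-right use order: r, q, h, g, f
typing: ✓ — B → A
ordered: ✗ — use order r, q, h, g, f needs exchange
linear: ✓ — exactly-once usage across r, h, q, f, g
affine: ✓ — r, h, q, f, g: no repeats, contraction unneeded
relevant: ✓ — none of r, h, q, f, g goes unused
unrestricted: ✓ — typability at B → A is all that's needed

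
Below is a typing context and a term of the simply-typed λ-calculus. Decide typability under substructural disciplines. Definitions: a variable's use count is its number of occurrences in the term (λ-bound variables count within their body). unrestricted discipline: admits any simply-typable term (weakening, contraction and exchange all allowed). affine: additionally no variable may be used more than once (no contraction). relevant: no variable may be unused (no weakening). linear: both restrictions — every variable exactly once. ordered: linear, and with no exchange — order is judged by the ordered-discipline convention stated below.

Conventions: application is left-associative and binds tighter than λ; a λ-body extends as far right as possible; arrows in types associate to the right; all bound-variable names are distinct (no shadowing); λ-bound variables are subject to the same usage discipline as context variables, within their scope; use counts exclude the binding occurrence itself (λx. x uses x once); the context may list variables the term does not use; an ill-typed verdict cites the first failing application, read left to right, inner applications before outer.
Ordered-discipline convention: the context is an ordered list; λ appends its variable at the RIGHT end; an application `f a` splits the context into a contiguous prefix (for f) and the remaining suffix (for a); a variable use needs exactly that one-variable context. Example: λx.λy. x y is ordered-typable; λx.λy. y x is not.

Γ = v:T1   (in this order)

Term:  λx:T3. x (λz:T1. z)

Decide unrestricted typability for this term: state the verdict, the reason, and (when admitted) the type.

no — not simply typable
counts: v: 0×; x [bound]: 1×; z [bound]: 1×
order of uses: x, z
typing: ill-typed: can't apply a value of type T3
summary: ordered ✗ | linear ✗ | affine ✗ | relevant ✗ | unrestricted ✗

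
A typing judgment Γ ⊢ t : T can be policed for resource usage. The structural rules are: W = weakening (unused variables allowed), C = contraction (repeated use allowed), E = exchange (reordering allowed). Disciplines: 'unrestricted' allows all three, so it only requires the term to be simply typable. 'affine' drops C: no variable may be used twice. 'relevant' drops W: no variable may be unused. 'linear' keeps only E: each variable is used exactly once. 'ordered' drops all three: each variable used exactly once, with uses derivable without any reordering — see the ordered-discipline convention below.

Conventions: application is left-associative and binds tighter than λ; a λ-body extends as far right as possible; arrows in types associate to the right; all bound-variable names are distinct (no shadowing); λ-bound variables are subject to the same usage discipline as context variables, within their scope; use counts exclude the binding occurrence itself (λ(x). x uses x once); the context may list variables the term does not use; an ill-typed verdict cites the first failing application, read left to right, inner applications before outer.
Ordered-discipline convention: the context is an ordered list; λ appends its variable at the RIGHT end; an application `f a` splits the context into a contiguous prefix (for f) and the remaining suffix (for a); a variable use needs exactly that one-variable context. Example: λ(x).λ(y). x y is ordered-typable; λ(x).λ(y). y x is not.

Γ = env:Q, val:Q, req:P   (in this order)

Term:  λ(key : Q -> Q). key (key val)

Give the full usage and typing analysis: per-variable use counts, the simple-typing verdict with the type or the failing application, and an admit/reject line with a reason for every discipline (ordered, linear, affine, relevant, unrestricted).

use counts: env: 0; val: 1; req: 0; key [bound]: 2
uses in reading order: key, key, val
typing: well-typed — term : (Q -> Q) -> Q
ordered ✗ (key ×2 used more than once (contraction); needs weakening: env, req unused)
linear ✗ (key ×2 used more than once (contraction); needs weakening: env, req unused)
affine ✗ (key ×2 used more than once (contraction))
relevant ✗ (needs weakening: env, req unused)
unrestricted ✓ (type-checks ((Q -> Q) -> Q) and nothing is barred)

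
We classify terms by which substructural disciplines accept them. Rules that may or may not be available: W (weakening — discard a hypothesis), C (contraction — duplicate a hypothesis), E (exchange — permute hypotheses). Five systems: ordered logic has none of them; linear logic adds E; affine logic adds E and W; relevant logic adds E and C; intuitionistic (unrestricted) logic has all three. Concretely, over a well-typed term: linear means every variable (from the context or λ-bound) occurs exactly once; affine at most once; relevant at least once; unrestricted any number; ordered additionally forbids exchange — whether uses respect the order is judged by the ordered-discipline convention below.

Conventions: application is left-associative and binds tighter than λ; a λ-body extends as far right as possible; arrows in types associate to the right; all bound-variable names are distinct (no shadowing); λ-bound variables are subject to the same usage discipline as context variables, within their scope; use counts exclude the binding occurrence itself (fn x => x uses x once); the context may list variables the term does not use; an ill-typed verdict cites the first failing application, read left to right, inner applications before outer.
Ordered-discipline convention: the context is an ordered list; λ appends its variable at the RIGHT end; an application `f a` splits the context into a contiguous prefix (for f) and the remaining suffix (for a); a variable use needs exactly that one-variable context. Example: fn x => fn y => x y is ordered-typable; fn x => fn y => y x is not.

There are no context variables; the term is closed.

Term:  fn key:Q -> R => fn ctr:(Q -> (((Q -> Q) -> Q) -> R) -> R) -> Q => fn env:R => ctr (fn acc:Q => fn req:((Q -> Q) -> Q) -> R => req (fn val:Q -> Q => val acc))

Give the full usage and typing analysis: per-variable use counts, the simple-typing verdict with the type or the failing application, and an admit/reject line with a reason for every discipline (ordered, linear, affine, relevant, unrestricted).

variable uses: key [bound]: 0, ctr [bound]: 1, env [bound]: 0, acc [bound]: 1, req [bound]: 1, val [bound]: 1
use order (left to right): ctr, req, val, acc
typing: well-typed — term : (Q -> R) -> ((Q -> (((Q -> Q) -> Q) -> R) -> R) -> Q) -> R -> Q
ordered: ✗ — key, env never used (weakening)
linear: ✗ — key, env never used (weakening)
affine: ✓ — none of key, ctr, env, acc, req, val used more than once
relevant: ✗ — key, env never used (weakening)
unrestricted: ✓ — typability at (Q -> R) -> ((Q -> (((Q -> Q) -> Q) -> R) -> R) -> Q) -> R -> Q is all that's needed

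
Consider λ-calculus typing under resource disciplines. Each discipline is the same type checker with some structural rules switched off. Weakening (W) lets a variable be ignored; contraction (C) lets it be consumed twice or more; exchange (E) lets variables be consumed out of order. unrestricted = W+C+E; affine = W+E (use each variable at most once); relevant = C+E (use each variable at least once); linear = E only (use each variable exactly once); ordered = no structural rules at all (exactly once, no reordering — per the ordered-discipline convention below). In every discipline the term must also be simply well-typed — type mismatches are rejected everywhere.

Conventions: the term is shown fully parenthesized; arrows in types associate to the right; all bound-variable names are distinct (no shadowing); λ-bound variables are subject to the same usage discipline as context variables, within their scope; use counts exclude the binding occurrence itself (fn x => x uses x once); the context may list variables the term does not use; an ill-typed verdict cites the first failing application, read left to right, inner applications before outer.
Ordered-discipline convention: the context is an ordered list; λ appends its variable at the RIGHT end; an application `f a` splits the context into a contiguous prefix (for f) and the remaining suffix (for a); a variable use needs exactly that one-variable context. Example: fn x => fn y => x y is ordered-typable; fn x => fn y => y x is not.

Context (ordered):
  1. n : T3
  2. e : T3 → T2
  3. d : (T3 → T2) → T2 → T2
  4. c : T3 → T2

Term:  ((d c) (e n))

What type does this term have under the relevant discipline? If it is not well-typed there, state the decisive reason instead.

term : T2
counts: n=1; e=1; d=1; c=1
use order (left to right): d, c, e, n
typing: the term checks, with type T2
across the five disciplines: ordered ✗; linear ✓; affine ✓; relevant ✓; unrestricted ✓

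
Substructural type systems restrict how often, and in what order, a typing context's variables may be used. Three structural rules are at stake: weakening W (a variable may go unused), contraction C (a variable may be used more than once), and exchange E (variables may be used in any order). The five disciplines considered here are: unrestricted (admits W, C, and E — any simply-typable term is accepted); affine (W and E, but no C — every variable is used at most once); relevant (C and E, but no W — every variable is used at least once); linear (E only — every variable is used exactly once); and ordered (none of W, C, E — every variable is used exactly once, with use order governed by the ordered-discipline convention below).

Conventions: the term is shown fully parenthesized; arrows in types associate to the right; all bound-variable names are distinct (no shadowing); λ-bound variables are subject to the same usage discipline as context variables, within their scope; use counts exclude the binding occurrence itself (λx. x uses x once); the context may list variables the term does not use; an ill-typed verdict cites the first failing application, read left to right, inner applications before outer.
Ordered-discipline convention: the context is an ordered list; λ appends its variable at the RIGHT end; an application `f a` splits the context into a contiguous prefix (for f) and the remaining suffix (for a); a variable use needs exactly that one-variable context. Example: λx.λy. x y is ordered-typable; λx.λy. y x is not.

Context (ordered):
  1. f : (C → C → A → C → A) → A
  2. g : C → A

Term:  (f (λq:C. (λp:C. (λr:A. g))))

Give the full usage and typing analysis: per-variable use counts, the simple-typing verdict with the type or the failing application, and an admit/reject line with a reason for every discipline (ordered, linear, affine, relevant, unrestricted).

variable uses: f: 1×; g: 1×; q [bound]: 0×; p [bound]: 0×; r [bound]: 0×
use order (left to right): f, g
typing: well-typed at A
ordered ✗ (unused: q, p, r — weakening required)
linear ✗ (unused: q, p, r — weakening required)
affine ✓ (f, g, q, p, r: no repeats, contraction unneeded)
relevant ✗ (unused: q, p, r — weakening required)
unrestricted ✓ (typability at A is all that's needed)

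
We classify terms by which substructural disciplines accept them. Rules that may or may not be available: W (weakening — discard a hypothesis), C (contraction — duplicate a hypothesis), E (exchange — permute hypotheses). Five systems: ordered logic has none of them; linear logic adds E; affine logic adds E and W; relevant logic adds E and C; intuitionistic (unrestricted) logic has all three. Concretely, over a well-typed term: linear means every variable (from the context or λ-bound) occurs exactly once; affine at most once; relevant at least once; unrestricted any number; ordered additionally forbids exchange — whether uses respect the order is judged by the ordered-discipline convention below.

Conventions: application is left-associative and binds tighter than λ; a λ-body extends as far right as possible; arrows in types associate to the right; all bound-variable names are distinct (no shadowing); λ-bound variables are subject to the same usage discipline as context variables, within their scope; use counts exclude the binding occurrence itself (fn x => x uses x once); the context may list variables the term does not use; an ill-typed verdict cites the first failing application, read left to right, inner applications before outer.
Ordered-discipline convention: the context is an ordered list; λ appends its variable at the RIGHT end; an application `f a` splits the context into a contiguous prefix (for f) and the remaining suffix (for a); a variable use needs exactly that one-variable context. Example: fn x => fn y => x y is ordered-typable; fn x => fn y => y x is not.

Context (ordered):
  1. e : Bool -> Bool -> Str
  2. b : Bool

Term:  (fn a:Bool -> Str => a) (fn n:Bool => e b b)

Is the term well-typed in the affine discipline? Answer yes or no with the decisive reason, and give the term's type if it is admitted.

no — repeated use of b ×2
variable uses: e: 1; b: 2; a [bound]: 1; n [bound]: 0
uses in reading order: a, e, b, b
typing: well-typed at Bool -> Str
across the five disciplines: ordered ✗, linear ✗, affine ✗, relevant ✗, unrestricted ✓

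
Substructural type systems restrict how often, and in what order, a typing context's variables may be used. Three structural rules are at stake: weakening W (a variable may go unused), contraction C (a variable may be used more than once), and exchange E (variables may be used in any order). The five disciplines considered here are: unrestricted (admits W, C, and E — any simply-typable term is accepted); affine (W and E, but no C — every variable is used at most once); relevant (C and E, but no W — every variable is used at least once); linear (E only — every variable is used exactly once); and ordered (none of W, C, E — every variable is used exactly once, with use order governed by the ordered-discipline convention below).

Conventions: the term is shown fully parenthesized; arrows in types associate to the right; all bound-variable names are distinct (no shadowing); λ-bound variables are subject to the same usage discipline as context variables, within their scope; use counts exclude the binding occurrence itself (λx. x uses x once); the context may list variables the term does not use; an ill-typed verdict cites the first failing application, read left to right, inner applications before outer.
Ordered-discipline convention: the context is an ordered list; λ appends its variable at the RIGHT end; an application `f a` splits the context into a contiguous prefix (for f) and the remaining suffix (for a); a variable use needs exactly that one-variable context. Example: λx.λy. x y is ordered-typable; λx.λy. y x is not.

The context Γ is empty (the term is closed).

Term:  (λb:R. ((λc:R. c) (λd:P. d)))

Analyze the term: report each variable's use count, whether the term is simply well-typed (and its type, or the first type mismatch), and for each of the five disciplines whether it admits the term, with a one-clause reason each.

variable uses: b [bound] ×0, c [bound] ×1, d [bound] ×1
use order (left to right): c, d
typing: ill-typed: argument of type P → P where R is required
ordered: ✗, a type mismatch blocks all five
linear: ✗, the type mismatch rejects it
affine: ✗, not simply typable
relevant: ✗, fails simple typing
unrestricted: ✗, a type mismatch blocks all five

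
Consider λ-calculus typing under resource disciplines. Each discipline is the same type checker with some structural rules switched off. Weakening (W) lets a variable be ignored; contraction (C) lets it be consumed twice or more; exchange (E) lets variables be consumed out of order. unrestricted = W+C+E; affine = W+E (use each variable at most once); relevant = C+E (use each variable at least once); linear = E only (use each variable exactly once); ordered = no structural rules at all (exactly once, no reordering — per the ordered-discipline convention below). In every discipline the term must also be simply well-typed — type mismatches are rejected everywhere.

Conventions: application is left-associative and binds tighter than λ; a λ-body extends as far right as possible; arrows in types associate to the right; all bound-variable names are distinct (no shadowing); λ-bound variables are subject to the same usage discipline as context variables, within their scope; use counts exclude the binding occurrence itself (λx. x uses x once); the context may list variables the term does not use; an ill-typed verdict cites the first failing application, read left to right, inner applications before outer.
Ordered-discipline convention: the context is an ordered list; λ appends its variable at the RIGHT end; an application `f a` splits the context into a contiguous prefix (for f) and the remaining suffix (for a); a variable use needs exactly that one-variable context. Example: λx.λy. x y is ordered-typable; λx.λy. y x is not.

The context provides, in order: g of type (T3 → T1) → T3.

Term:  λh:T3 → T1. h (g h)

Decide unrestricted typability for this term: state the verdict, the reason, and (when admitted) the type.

yes — well-typed at (T3 → T1) → T1; no restrictions here; term : (T3 → T1) → T1
variable uses: g=1, h (λ-bound)=2
left-to-right use order: h, g, h
typing: ✓ — (T3 → T1) → T1
all disciplines: ordered ✗ | linear ✗ | affine ✗ | relevant ✓ | unrestricted ✓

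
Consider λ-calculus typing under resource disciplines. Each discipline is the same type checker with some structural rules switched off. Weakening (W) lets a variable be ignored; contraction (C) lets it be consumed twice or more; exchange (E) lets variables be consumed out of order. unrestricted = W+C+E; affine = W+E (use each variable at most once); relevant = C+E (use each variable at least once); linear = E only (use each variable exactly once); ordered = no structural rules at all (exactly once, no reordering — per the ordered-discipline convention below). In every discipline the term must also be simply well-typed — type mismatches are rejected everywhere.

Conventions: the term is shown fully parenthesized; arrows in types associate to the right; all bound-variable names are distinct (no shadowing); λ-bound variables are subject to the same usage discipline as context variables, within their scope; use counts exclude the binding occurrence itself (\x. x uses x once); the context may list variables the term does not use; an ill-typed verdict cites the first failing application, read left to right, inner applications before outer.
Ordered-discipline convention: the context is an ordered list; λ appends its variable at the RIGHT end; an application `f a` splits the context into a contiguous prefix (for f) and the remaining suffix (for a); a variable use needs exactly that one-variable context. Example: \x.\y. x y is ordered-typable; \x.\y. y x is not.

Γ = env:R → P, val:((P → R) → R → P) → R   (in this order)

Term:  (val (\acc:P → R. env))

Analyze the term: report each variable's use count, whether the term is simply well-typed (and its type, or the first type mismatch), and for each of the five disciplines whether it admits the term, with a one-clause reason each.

variable uses: env: 1×, val: 1×, acc (bound): 0×
left-to-right use order: val, env
typing: well-typed — term : R
ordered ✗ (acc never used (weakening))
linear ✗ (acc never used (weakening))
affine ✓ (no duplicate uses among env, val, acc)
relevant ✗ (acc never used (weakening))
unrestricted ✓ (well-typed at R; no restrictions here)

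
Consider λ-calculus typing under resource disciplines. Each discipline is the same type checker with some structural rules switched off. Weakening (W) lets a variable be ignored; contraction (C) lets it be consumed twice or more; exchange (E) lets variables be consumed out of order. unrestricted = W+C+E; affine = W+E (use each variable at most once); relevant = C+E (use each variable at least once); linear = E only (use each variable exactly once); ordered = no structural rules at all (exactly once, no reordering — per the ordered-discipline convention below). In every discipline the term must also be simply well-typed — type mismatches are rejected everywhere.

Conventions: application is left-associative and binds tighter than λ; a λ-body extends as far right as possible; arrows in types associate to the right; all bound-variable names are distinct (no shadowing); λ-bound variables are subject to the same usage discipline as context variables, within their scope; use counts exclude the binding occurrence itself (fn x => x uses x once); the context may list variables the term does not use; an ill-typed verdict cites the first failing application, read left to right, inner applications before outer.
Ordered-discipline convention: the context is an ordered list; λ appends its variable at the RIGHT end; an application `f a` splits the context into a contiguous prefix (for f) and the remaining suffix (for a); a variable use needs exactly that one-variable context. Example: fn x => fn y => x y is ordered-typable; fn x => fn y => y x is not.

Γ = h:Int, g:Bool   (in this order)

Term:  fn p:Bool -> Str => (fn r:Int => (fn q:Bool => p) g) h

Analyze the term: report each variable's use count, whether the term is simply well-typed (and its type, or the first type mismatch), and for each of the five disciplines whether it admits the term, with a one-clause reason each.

variable uses: h: 1×, g: 1×, p (λ-bound): 1×, r (λ-bound): 0×, q (λ-bound): 0×
order of uses: p, g, h
typing: ✓ — (Bool -> Str) -> Bool -> Str
ordered: ✗, unused: r, q — weakening required
linear: ✗, unused: r, q — weakening required
affine: ✓, no duplicate uses among h, g, p, r, q
relevant: ✗, unused: r, q — weakening required
unrestricted: ✓, simply typable at (Bool -> Str) -> Bool -> Str; W, C, E all held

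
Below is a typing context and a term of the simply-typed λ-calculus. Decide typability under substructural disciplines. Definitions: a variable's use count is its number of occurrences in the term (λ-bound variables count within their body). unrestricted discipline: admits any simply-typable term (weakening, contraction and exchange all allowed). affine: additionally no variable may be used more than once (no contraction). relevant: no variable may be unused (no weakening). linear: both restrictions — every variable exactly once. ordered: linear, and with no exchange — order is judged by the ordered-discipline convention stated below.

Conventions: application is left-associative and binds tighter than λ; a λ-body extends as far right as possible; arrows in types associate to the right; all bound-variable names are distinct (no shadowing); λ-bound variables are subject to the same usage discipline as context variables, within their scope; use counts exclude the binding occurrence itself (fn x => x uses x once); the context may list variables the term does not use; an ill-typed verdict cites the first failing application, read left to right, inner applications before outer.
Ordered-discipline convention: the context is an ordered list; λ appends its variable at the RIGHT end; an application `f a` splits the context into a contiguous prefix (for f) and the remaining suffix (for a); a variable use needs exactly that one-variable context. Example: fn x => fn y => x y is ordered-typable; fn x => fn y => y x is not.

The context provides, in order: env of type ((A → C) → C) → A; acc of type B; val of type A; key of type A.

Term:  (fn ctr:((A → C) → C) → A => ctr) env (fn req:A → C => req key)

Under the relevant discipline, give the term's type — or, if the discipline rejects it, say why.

not well-typed under relevant — acc, val left unused
variable uses: env: 1×, acc: 0×, val: 0×, key: 1×, ctr (λ-bound): 1×, req (λ-bound): 1×
uses in reading order: ctr, env, req, key
typing: ✓ — A
per-discipline verdicts: ordered ✗ | linear ✗ | affine ✓ | relevant ✗ | unrestricted ✓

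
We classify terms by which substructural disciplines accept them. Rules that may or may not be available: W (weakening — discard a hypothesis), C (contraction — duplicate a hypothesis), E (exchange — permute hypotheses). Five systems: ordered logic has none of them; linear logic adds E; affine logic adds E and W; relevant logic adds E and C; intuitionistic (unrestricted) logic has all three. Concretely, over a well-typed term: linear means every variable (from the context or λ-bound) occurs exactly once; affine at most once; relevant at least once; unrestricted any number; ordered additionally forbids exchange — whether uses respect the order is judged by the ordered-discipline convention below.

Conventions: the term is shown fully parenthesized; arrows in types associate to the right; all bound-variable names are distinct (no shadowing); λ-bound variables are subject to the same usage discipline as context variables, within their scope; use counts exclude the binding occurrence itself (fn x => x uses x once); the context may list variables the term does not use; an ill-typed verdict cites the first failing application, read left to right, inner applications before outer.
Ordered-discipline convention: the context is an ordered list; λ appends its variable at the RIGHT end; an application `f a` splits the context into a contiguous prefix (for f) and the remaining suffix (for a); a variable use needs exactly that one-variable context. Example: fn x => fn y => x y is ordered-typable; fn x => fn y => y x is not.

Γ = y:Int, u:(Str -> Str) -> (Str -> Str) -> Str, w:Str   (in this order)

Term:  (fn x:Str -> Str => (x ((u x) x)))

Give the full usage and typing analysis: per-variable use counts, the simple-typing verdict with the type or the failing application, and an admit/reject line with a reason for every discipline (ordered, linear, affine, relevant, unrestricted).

usage: y=0; u=1; w=0; x (λ-bound)=3
order of uses: x, u, x, x
typing: ✓ — (Str -> Str) -> Str
ordered ✗ (repeated use of x ×3; y, w left unused)
linear ✗ (repeated use of x ×3; y, w left unused)
affine ✗ (repeated use of x ×3)
relevant ✗ (y, w left unused)
unrestricted ✓ (well-typed at (Str -> Str) -> Str; no restrictions here)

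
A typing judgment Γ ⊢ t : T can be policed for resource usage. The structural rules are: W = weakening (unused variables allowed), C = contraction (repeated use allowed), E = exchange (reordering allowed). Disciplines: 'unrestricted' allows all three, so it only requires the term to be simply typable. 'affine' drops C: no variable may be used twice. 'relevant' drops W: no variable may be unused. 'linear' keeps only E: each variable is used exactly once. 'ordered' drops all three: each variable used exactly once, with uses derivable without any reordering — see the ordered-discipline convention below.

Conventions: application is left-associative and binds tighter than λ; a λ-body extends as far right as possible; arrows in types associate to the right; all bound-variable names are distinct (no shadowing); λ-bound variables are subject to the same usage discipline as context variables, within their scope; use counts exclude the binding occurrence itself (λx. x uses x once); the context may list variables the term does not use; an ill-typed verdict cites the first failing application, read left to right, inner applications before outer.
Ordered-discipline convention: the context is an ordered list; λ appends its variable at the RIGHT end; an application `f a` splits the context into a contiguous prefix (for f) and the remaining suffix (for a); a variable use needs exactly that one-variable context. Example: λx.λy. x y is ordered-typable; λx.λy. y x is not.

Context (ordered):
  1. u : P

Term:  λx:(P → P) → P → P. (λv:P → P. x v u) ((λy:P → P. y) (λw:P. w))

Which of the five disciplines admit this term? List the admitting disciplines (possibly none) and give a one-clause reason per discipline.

admitted by: linear, affine, relevant, unrestricted
use counts: u: 1, x [bound]: 1, v [bound]: 1, y [bound]: 1, w [bound]: 1
use order (left to right): x, v, u, y, w
typing: the term checks, with type ((P → P) → P → P) → P
ordered: ✗, no ordered split (uses run x, v, u, y, w)
linear: ✓, single use per variable (u, x, v, y, w)
affine: ✓, at most one use each (u, x, v, y, w)
relevant: ✓, every one of u, x, v, y, w appears
unrestricted: ✓, type-checks (((P → P) → P → P) → P) and nothing is barred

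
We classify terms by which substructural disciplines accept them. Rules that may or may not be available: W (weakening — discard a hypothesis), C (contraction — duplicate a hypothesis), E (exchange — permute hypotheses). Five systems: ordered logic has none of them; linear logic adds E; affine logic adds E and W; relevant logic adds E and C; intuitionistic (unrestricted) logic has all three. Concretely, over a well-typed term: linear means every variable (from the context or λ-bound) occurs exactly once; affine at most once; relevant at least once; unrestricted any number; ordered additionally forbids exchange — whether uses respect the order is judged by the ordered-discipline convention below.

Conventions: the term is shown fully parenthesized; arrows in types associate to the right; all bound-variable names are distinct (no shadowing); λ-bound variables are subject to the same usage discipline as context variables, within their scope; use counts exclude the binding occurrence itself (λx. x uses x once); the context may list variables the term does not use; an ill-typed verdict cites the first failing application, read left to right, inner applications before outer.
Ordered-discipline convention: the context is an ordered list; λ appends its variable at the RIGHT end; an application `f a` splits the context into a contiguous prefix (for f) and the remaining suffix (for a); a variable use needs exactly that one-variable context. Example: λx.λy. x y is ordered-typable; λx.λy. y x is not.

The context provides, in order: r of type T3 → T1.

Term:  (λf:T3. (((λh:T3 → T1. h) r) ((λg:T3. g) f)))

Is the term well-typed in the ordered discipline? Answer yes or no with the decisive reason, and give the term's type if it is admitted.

yes — r, f, h, g once each; derivable with no W/C/E; term : T3 → T1
usage: r=1; f (λ-bound)=1; h (λ-bound)=1; g (λ-bound)=1
use order (left to right): h, r, g, f
typing: the term checks, with type T3 → T1
across the five disciplines: ordered ✓; linear ✓; affine ✓; relevant ✓; unrestricted ✓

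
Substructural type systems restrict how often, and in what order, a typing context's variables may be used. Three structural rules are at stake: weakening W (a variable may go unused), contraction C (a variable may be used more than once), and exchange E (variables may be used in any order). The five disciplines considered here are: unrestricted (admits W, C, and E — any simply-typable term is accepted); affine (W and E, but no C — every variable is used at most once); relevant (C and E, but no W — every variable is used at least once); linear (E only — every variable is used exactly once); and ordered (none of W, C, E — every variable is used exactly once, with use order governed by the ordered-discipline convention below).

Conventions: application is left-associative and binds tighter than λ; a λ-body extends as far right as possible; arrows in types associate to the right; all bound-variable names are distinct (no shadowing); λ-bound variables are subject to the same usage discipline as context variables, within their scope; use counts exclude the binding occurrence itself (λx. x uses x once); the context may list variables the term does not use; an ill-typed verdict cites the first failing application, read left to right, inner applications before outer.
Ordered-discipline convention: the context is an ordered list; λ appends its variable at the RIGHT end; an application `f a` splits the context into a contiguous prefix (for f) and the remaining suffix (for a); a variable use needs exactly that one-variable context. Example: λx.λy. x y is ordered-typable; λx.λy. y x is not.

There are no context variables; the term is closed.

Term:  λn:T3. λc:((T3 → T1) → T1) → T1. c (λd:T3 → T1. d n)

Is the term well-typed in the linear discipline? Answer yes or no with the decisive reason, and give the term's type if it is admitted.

yes — n, c, d: one use apiece; term : T3 → (((T3 → T1) → T1) → T1) → T1
use counts: n [bound]: 1, c [bound]: 1, d [bound]: 1
order of uses: c, d, n
typing: the term checks, with type T3 → (((T3 → T1) → T1) → T1) → T1
all disciplines: ordered ✗; linear ✓; affine ✓; relevant ✓; unrestricted ✓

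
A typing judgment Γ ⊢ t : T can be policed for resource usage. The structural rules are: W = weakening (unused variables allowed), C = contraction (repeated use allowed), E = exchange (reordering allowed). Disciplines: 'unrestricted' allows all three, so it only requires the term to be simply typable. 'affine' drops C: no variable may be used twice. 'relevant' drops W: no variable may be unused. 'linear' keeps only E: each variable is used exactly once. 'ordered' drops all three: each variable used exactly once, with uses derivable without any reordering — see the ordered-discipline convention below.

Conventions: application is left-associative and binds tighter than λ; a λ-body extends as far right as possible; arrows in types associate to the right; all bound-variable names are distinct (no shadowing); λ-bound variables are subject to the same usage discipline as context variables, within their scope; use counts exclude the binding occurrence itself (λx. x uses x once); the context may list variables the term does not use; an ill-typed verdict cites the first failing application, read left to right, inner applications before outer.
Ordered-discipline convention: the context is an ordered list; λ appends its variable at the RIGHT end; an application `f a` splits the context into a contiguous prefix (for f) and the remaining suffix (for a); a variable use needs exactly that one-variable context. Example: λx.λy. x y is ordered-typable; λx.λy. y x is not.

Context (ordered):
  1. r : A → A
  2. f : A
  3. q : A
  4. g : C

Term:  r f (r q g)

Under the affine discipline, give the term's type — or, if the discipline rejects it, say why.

not well-typed under affine — a type mismatch blocks all five
counts: r: 2, f: 1, q: 1, g: 1
use order (left to right): r, f, r, q, g
typing: ill-typed: non-function type A applied to an argument
per-discipline verdicts: ordered ✗, linear ✗, affine ✗, relevant ✗, unrestricted ✗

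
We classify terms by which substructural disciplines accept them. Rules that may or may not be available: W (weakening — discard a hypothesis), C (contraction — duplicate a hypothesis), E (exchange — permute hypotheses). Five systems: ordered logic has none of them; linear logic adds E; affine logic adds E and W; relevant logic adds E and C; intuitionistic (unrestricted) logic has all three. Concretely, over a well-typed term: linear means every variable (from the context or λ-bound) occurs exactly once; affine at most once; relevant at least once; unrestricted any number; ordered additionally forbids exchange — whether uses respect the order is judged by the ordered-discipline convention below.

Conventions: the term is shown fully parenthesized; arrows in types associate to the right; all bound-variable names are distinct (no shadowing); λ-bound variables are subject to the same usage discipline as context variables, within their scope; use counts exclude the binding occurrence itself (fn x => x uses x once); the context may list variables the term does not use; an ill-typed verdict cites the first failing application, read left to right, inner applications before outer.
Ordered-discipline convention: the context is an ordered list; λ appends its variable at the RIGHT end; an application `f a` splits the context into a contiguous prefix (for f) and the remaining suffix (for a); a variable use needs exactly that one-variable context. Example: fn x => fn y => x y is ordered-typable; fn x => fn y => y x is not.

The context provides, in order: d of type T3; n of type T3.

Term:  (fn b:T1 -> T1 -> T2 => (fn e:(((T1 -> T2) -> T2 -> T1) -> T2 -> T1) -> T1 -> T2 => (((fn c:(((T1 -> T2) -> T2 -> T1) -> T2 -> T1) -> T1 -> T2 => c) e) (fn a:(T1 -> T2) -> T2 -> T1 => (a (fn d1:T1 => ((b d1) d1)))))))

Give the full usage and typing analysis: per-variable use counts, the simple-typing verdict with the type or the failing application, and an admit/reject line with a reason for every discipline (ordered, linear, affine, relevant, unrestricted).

counts: d: 0; n: 0; b (λ-bound): 1; e (λ-bound): 1; c (λ-bound): 1; a (λ-bound): 1; d1 (λ-bound): 2
uses in reading order: c, e, a, b, d1, d1
typing: well-typed at (T1 -> T1 -> T2) -> ((((T1 -> T2) -> T2 -> T1) -> T2 -> T1) -> T1 -> T2) -> T1 -> T2
ordered: ✗, repeated use of d1 ×2; d, n left unused
linear: ✗, repeated use of d1 ×2; d, n left unused
affine: ✗, repeated use of d1 ×2
relevant: ✗, d, n left unused
unrestricted: ✓, simply typable at (T1 -> T1 -> T2) -> ((((T1 -> T2) -> T2 -> T1) -> T2 -> T1) -> T1 -> T2) -> T1 -> T2; W, C, E all held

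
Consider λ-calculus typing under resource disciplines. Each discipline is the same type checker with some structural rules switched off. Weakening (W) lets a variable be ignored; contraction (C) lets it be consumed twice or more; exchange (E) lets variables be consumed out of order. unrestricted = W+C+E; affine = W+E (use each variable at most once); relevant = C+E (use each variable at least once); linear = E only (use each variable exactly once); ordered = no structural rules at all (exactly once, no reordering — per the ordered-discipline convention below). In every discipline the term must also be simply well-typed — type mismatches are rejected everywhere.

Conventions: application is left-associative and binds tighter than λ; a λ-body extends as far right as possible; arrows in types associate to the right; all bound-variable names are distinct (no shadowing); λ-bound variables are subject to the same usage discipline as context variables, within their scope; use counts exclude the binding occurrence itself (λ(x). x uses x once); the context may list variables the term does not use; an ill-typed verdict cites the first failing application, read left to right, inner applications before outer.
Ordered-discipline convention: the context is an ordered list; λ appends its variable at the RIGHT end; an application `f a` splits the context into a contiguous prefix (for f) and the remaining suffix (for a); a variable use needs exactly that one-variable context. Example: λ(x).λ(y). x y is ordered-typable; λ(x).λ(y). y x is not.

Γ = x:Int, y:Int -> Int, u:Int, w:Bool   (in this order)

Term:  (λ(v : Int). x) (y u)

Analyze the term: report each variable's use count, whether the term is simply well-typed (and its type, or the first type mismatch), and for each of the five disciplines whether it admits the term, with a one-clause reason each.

variable uses: x: 1×; y: 1×; u: 1×; w: 0×; v (bound): 0×
order of uses: x, y, u
typing: well-typed at Int
ordered: ✗, needs weakening: w, v unused
linear: ✗, needs weakening: w, v unused
affine: ✓, no duplicate uses among x, y, u, w, v
relevant: ✗, needs weakening: w, v unused
unrestricted: ✓, type-checks (Int) and nothing is barred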